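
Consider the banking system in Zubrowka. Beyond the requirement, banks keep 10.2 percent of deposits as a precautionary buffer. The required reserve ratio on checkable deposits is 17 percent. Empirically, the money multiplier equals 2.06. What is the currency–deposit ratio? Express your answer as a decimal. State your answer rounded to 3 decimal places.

0.415

Using m = 2.06. From m = (1 + c)/(c + rr + e), rearranging gives 1 + c = m·(c + rr + e), so c·(1 − m) = m·(rr + e) − 1.
Hence c = [m·(rr + e) − 1]/(1 − m) = [2.06 × (0.17 + 0.102) − 1] / (1 − 2.06) ≈ 0.414792.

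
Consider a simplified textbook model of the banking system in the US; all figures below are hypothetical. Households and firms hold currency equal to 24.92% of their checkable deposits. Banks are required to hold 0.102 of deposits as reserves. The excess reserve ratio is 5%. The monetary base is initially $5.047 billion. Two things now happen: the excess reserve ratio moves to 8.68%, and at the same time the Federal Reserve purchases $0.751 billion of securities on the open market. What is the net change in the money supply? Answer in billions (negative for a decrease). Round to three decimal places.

Before: m₁ = (1 + 0.2492) / (0.102 + 0.05 + 0.2492) ≈ 3.11366, MB₁ = 5.047, so M₁ = 3.11366 × 5.047 ≈ 15.7146 billion.
After: m₂ = (1 + 0.2492) / (0.102 + 0.0868 + 0.2492) ≈ 2.85205, MB₂ = 5.047 + 0.751 = 5.798, so M₂ = 2.85205 × 5.798 ≈ 16.5362 billion.
ΔM = M₂ − M₁ = 16.5362 − 15.7146 = 0.8216 billion.

$0.822 billion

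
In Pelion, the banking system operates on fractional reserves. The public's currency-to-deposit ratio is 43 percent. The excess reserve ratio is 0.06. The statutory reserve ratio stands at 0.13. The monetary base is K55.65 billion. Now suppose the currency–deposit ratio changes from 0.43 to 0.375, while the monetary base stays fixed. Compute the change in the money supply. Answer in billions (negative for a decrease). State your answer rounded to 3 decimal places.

K7.077 billion

Initially m₁ = (1 + 0.43) / (0.13 + 0.06 + 0.43) ≈ 2.306452, so M₁ = 2.306452 × 55.65 ≈ 128.3541 billion.
After the change m₂ = (1 + 0.375) / (0.13 + 0.06 + 0.375) ≈ 2.433628, so M₂ = 2.433628 × 55.65 ≈ 135.4314 billion.
ΔM = M₂ − M₁ = 135.4314 − 128.3541 = 7.0773 billion.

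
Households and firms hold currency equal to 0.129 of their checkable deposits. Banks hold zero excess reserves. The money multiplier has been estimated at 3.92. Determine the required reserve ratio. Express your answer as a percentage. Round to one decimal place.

15.9%

Using m = 3.92. Since m = (1 + c)/(c + rr + e), the denominator satisfies c + rr + e = (1 + c)/m = (1 + 0.129) / 3.92 ≈ 0.288010.
With c = 0.129 and e = 0, the required reserve ratio is 0.288010 − 0.129 − 0 = 0.15901.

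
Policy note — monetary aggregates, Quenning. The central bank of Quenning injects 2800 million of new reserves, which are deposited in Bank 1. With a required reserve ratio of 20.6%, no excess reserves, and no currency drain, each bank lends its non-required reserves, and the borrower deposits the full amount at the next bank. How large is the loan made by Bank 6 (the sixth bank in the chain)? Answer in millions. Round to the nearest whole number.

702 million

Each bank lends a fraction (1 − rr) = 0.7940 of the deposit it receives, so Bank 6 receives 2800·0.7940^5 and lends 2800·0.7940^6 ≈ 701.5862 million.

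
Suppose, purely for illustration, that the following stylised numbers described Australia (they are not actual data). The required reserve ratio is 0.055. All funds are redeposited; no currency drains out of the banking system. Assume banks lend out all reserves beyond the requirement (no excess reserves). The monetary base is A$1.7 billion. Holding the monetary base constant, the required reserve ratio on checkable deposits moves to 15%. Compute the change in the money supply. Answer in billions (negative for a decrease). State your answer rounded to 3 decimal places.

-19.576 billion

Initially m₁ = 1 / (0.055) ≈ 18.18182, so M₁ = 18.18182 × 1.7 ≈ 30.9091 billion.
After the change m₂ = 1 / (0.15) ≈ 6.66667, so M₂ = 6.66667 × 1.7 ≈ 11.3333 billion.
ΔM = M₂ − M₁ = 11.3333 − 30.9091 = -19.5758 billion.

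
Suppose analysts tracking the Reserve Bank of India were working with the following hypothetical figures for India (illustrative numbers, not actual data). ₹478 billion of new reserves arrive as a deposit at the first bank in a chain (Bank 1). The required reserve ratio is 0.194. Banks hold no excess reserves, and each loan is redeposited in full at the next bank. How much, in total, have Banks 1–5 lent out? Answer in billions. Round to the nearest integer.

₹1310 billion

Bank i lends (1 − rr)^i of the original deposit: Bank 1 lends 478·0.8060 = 385.2680, Bank 2 lends 478·0.8060² ≈ 310.5260, and so on.
Summing a geometric series: total = 478·[0.8060·(1 − 0.8060^5) / (1 − 0.8060)] ≈ 1310.4003 billion.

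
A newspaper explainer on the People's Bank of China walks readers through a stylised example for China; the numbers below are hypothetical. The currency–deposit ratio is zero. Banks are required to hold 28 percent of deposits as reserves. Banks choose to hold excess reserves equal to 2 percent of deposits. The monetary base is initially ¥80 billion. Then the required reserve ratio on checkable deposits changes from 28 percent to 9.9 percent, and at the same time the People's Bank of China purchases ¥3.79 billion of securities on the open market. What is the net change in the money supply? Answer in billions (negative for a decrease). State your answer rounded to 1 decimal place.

Before: m₁ = 1 / (0.28 + 0.02) ≈ 3.3333, MB₁ = 80, so M₁ = 3.3333 × 80 = 266.664 billion.
After: m₂ = 1 / (0.099 + 0.02) ≈ 8.4034, MB₂ = 80 + 3.79 = 83.79, so M₂ = 8.4034 × 83.79 ≈ 704.1209 billion.
ΔM = M₂ − M₁ = 704.1209 − 266.664 = 437.4569 billion.

¥437.5 billion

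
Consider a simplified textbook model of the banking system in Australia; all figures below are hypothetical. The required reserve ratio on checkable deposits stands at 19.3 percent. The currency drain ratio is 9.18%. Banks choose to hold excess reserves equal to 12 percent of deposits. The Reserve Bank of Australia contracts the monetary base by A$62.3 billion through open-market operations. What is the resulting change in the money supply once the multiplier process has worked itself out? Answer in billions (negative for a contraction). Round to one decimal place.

The money multiplier is m = (1 + c) / (rr + e + c) = (1 + 0.0918) / (0.193 + 0.12 + 0.0918) ≈ 2.6971.
The sale removes 62.3 billion of base, so ΔM = m × ΔMB = 2.6971 × (−62.3) ≈ -168.0293 billion.

-168.0 billion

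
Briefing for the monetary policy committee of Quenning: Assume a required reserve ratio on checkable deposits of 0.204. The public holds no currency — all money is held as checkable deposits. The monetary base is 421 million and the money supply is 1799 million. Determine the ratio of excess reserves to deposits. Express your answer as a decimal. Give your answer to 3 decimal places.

0.030

Using m = M/MB = 1799/421 ≈ 4.273159. Since m = (1 + c)/(c + rr + e), the denominator satisfies c + rr + e = (1 + c)/m = (1 + 0) / 4.273159 ≈ 0.234019.
With c = 0 and rr = 0.204, the ratio of excess reserves to deposits is 0.234019 − 0 − 0.204 = 0.030019.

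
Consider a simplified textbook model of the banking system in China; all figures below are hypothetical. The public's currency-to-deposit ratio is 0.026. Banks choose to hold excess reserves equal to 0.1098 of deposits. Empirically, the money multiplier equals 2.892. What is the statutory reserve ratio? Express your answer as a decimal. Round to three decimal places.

0.219

Using m = 2.892. Since m = (1 + c)/(c + rr + e), the denominator satisfies c + rr + e = (1 + c)/m = (1 + 0.026) / 2.892 ≈ 0.354772.
With c = 0.026 and e = 0.1098, the statutory reserve ratio is 0.354772 − 0.026 − 0.1098 = 0.218972.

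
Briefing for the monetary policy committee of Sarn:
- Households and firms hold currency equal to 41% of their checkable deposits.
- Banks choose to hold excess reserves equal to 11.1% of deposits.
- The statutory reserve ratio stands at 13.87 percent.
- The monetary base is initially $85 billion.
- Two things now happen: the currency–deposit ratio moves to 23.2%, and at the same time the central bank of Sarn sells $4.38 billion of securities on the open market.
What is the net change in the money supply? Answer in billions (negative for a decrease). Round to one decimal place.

$24.5 billion

Before: m₁ = (1 + 0.41) / (0.1387 + 0.111 + 0.41) ≈ 2.1373, MB₁ = 85, so M₁ = 2.1373 × 85 = 181.6705 billion.
After: m₂ = (1 + 0.232) / (0.1387 + 0.111 + 0.232) ≈ 2.5576, MB₂ = 85 − 4.38 = 80.62, so M₂ = 2.5576 × 80.62 ≈ 206.1937 billion.
ΔM = M₂ − M₁ = 206.1937 − 181.6705 = 24.5232 billion.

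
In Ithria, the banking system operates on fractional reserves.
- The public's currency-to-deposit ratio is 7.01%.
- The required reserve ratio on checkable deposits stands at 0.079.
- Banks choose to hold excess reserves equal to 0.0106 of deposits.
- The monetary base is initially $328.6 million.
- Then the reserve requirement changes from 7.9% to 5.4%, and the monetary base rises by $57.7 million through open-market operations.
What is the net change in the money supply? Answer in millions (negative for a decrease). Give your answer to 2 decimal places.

$867.04 million

Before: m₁ = (1 + 0.0701) / (0.079 + 0.0106 + 0.0701) ≈ 6.700689, MB₁ = 328.6, so M₁ = 6.700689 × 328.6 ≈ 2201.8464 million.
After: m₂ = (1 + 0.0701) / (0.054 + 0.0106 + 0.0701) ≈ 7.944321, MB₂ = 328.6 + 57.7 = 386.3, so M₂ = 7.944321 × 386.3 ≈ 3068.8912 million.
ΔM = M₂ − M₁ = 3068.8912 − 2201.8464 = 867.0448 million.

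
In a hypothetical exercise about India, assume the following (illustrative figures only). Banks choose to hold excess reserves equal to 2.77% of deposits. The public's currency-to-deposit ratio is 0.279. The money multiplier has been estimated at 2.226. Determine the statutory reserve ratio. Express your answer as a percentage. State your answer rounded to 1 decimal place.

Using m = 2.226. Since m = (1 + c)/(c + rr + e), the denominator satisfies c + rr + e = (1 + c)/m = (1 + 0.279) / 2.226 ≈ 0.574573.
With c = 0.279 and e = 0.0277, the statutory reserve ratio is 0.574573 − 0.279 − 0.0277 = 0.267873.

26.8%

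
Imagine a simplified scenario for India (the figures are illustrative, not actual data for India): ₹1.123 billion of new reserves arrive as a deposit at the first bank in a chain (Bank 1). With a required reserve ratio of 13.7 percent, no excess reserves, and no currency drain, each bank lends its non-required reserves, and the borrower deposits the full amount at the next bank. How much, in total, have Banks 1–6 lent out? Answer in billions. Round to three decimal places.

Bank i lends (1 − rr)^i of the original deposit: Bank 1 lends 1.123·0.8630 ≈ 0.9691, Bank 2 lends 1.123·0.8630² ≈ 0.8364, and so on.
Summing a geometric series: total = 1.123·[0.8630·(1 − 0.8630^6) / (1 − 0.8630)] ≈ 4.1517 billion.

₹4.152 billion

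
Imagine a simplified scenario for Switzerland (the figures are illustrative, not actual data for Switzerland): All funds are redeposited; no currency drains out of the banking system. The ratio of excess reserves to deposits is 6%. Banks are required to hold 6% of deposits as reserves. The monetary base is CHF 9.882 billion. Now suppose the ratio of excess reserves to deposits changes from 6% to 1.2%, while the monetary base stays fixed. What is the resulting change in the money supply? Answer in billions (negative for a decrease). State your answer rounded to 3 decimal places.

CHF 54.900 billion

Initially m₁ = 1 / (0.06 + 0.06) ≈ 8.33333, so M₁ = 8.33333 × 9.882 ≈ 82.35 billion.
After the change m₂ = 1 / (0.06 + 0.012) ≈ 13.88889, so M₂ = 13.88889 × 9.882 ≈ 137.25 billion.
ΔM = M₂ − M₁ = 137.25 − 82.35 = 54.9 billion.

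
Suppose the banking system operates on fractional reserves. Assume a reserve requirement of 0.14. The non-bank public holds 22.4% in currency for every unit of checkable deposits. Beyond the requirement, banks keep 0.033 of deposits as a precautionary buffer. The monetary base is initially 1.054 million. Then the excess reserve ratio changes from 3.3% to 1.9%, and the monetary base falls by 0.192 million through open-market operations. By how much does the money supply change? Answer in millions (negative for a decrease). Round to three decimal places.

-0.495 million

Before: m₁ = (1 + 0.224) / (0.14 + 0.033 + 0.224) ≈ 3.08312, MB₁ = 1.054, so M₁ = 3.08312 × 1.054 ≈ 3.2496 million.
After: m₂ = (1 + 0.224) / (0.14 + 0.019 + 0.224) ≈ 3.19582, MB₂ = 1.054 − 0.192 = 0.862, so M₂ = 3.19582 × 0.862 ≈ 2.7548 million.
ΔM = M₂ − M₁ = 2.7548 − 3.2496 = -0.4948 million.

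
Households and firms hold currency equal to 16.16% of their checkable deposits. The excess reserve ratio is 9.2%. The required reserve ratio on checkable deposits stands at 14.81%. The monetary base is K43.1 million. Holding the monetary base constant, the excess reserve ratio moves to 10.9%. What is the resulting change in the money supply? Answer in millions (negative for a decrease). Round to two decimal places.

Initially m₁ = (1 + 0.1616) / (0.1481 + 0.092 + 0.1616) ≈ 2.89171, so M₁ = 2.89171 × 43.1 ≈ 124.6327 million.
After the change m₂ = (1 + 0.1616) / (0.1481 + 0.109 + 0.1616) ≈ 2.77430, so M₂ = 2.77430 × 43.1 ≈ 119.5723 million.
ΔM = M₂ − M₁ = 119.5723 − 124.6327 = -5.0604 million.

-5.06 million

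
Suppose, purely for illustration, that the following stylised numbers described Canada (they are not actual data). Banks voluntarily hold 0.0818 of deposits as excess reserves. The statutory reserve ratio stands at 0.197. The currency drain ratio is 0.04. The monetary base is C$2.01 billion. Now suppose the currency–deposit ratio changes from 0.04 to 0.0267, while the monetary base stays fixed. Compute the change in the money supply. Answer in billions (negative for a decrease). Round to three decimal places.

Initially m₁ = (1 + 0.04) / (0.197 + 0.0818 + 0.04) ≈ 3.26223, so M₁ = 3.26223 × 2.01 ≈ 6.5571 billion.
After the change m₂ = (1 + 0.0267) / (0.197 + 0.0818 + 0.0267) ≈ 3.36072, so M₂ = 3.36072 × 2.01 ≈ 6.755 billion.
ΔM = M₂ − M₁ = 6.755 − 6.5571 = 0.1979 billion.

C$0.198 billion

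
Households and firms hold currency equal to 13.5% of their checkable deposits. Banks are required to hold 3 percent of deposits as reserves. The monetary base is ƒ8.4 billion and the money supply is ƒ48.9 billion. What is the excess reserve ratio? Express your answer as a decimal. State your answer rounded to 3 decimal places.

0.030

Using m = M/MB = 48.9/8.4 ≈ 5.821429. Since m = (1 + c)/(c + rr + e), the denominator satisfies c + rr + e = (1 + c)/m = (1 + 0.135) / 5.821429 ≈ 0.194969.
With c = 0.135 and rr = 0.03, the excess reserve ratio is 0.194969 − 0.135 − 0.03 = 0.029969.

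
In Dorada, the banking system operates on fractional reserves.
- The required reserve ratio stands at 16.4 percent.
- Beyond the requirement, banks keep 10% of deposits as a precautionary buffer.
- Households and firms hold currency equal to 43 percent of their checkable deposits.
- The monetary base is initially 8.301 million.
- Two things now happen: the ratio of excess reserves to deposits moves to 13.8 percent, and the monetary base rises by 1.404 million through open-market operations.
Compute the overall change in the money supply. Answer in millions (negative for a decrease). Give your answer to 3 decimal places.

Before: m₁ = (1 + 0.43) / (0.164 + 0.1 + 0.43) ≈ 2.06052, MB₁ = 8.301, so M₁ = 2.06052 × 8.301 ≈ 17.1044 million.
After: m₂ = (1 + 0.43) / (0.164 + 0.138 + 0.43) ≈ 1.95355, MB₂ = 8.301 + 1.404 = 9.705, so M₂ = 1.95355 × 9.705 ≈ 18.9592 million.
ΔM = M₂ − M₁ = 18.9592 − 17.1044 = 1.8548 million.

1.855 million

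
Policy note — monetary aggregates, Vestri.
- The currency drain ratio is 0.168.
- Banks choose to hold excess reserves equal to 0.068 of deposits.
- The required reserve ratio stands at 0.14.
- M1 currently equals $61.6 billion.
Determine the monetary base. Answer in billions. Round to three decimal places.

$19.830 billion

The money multiplier is m = (1 + c) / (rr + e + c) = (1 + 0.168) / (0.14 + 0.068 + 0.168) ≈ 3.106383.
MB = M / m = 61.6 / 3.106383 ≈ 19.8301 billion.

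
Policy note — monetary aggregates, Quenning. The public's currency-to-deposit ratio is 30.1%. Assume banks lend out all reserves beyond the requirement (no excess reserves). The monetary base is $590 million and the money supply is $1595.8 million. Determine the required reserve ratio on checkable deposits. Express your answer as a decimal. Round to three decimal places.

0.180

Using m = M/MB = 1595.8/590 ≈ 2.704746. Since m = (1 + c)/(c + rr + e), the denominator satisfies c + rr + e = (1 + c)/m = (1 + 0.301) / 2.704746 ≈ 0.481006.
With c = 0.301 and e = 0, the required reserve ratio on checkable deposits is 0.481006 − 0.301 − 0 = 0.180006.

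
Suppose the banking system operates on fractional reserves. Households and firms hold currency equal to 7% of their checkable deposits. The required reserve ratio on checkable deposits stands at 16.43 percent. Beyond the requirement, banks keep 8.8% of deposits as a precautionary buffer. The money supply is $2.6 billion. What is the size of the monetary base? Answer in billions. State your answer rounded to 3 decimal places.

$0.783 billion

The money multiplier is m = (1 + c) / (rr + e + c) = (1 + 0.07) / (0.1643 + 0.088 + 0.07) ≈ 3.31989.
MB = M / m = 2.6 / 3.31989 ≈ 0.7832 billion.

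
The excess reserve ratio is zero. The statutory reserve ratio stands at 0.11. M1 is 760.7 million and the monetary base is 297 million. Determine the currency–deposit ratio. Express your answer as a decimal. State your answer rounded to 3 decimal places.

Using m = M/MB = 760.7/297 ≈ 2.561279. From m = (1 + c)/(c + rr + e), rearranging gives 1 + c = m·(c + rr + e), so c·(1 − m) = m·(rr + e) − 1.
Hence c = [m·(rr + e) − 1]/(1 − m) = [2.561279 × (0.11 + 0) − 1] / (1 − 2.561279) ≈ 0.460045.

0.460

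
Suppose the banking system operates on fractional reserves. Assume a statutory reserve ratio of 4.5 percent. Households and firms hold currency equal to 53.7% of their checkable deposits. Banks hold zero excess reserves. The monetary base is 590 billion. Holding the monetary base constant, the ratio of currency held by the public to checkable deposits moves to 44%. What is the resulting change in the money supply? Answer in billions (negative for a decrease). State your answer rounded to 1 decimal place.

Initially m₁ = (1 + 0.537) / (0.045 + 0.537) ≈ 2.64089, so M₁ = 2.64089 × 590 = 1558.1251 billion.
After the change m₂ = (1 + 0.44) / (0.045 + 0.44) ≈ 2.96907, so M₂ = 2.96907 × 590 = 1751.7513 billion.
ΔM = M₂ − M₁ = 1751.7513 − 1558.1251 = 193.6262 billion.

193.6 billion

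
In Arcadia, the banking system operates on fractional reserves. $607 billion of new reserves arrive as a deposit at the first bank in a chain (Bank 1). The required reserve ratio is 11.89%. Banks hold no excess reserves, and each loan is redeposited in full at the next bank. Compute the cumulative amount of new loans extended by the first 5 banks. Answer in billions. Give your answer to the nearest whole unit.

Bank i lends (1 − rr)^i of the original deposit: Bank 1 lends 607·0.8811 = 534.8277, Bank 2 lends 607·0.8811² ≈ 471.2367, and so on.
Summing a geometric series: total = 607·[0.8811·(1 − 0.8811^5) / (1 − 0.8811)] ≈ 2109.4500 billion.

$2109 billion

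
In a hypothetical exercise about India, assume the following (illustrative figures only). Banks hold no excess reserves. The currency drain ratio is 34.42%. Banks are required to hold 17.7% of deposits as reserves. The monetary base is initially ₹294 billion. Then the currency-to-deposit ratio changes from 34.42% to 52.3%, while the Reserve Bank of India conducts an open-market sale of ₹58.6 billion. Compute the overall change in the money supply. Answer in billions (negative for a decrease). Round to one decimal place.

-246.1 billion

Before: m₁ = (1 + 0.3442) / (0.177 + 0.3442) ≈ 2.57905, MB₁ = 294, so M₁ = 2.57905 × 294 = 758.2407 billion.
After: m₂ = (1 + 0.523) / (0.177 + 0.523) ≈ 2.17571, MB₂ = 294 − 58.6 = 235.4, so M₂ = 2.17571 × 235.4 ≈ 512.1621 billion.
ΔM = M₂ − M₁ = 512.1621 − 758.2407 = -246.0786 billion.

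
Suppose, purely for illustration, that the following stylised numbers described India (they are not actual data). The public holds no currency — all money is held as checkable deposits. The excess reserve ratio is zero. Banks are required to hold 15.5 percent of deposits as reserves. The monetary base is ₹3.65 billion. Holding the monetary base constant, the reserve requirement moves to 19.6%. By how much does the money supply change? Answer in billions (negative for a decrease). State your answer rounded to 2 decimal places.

Initially m₁ = 1 / (0.155) ≈ 6.4516, so M₁ = 6.4516 × 3.65 ≈ 23.5483 billion.
After the change m₂ = 1 / (0.196) ≈ 5.1020, so M₂ = 5.1020 × 3.65 = 18.6223 billion.
ΔM = M₂ − M₁ = 18.6223 − 23.5483 = -4.926 billion.

-4.93 billion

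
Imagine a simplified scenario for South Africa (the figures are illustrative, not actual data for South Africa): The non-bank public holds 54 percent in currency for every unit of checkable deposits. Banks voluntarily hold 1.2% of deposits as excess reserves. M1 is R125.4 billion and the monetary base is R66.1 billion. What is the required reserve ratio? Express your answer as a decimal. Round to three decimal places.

0.260

Using m = M/MB = 125.4/66.1 ≈ 1.897126. Since m = (1 + c)/(c + rr + e), the denominator satisfies c + rr + e = (1 + c)/m = (1 + 0.54) / 1.897126 ≈ 0.811754.
With c = 0.54 and e = 0.012, the required reserve ratio is 0.811754 − 0.54 − 0.012 = 0.259754.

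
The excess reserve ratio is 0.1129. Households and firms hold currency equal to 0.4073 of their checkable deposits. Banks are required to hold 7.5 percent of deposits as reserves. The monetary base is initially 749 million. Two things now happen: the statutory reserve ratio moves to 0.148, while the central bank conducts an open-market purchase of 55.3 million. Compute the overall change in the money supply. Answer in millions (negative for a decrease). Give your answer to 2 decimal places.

Before: m₁ = (1 + 0.4073) / (0.075 + 0.1129 + 0.4073) ≈ 2.364415, MB₁ = 749, so M₁ = 2.364415 × 749 ≈ 1770.9468 million.
After: m₂ = (1 + 0.4073) / (0.148 + 0.1129 + 0.4073) ≈ 2.106106, MB₂ = 749 + 55.3 = 804.3, so M₂ = 2.106106 × 804.3 ≈ 1693.9411 million.
ΔM = M₂ − M₁ = 1693.9411 − 1770.9468 = -77.0057 million.

-77.01 million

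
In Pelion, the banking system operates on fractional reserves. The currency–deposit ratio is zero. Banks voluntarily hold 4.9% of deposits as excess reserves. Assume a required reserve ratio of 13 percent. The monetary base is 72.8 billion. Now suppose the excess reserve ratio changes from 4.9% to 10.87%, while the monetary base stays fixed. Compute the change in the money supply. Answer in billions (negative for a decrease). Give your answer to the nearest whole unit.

-102 billion

Initially m₁ = 1 / (0.13 + 0.049) ≈ 5.5866, so M₁ = 5.5866 × 72.8 ≈ 406.7045 billion.
After the change m₂ = 1 / (0.13 + 0.1087) ≈ 4.1894, so M₂ = 4.1894 × 72.8 ≈ 304.9883 billion.
ΔM = M₂ − M₁ = 304.9883 − 406.7045 = -101.7162 billion.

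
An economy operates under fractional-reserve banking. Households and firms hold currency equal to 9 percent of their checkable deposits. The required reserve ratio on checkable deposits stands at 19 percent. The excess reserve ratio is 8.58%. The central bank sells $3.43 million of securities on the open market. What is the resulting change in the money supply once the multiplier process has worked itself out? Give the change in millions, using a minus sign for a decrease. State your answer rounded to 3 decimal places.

The money multiplier is m = (1 + c) / (rr + e + c) = (1 + 0.09) / (0.19 + 0.0858 + 0.09) ≈ 2.97977.
The sale removes 3.43 million of base, so ΔM = m × ΔMB = 2.97977 × (−3.43) ≈ -10.2206 million.

-10.221 million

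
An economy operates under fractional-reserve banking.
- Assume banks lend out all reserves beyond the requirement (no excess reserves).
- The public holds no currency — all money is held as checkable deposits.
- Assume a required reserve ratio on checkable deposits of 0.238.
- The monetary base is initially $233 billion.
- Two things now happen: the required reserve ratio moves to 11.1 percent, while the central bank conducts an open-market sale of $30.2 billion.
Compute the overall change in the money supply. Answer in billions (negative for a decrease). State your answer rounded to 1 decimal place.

Before: m₁ = 1 / (0.238) ≈ 4.20168, MB₁ = 233, so M₁ = 4.20168 × 233 ≈ 978.9914 billion.
After: m₂ = 1 / (0.111) ≈ 9.00901, MB₂ = 233 − 30.2 = 202.8, so M₂ = 9.00901 × 202.8 ≈ 1827.0272 billion.
ΔM = M₂ − M₁ = 1827.0272 − 978.9914 = 848.0358 billion.

$848.0 billion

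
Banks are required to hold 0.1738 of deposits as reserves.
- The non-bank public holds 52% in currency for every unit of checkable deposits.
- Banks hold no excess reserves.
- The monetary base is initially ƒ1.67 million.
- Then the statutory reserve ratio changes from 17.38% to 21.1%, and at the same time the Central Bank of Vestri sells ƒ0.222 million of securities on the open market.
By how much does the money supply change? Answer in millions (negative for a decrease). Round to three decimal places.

Before: m₁ = (1 + 0.52) / (0.1738 + 0.52) ≈ 2.19083, MB₁ = 1.67, so M₁ = 2.19083 × 1.67 ≈ 3.6587 million.
After: m₂ = (1 + 0.52) / (0.211 + 0.52) ≈ 2.07934, MB₂ = 1.67 − 0.222 = 1.448, so M₂ = 2.07934 × 1.448 ≈ 3.0109 million.
ΔM = M₂ − M₁ = 3.0109 − 3.6587 = -0.6478 million.

-0.648 million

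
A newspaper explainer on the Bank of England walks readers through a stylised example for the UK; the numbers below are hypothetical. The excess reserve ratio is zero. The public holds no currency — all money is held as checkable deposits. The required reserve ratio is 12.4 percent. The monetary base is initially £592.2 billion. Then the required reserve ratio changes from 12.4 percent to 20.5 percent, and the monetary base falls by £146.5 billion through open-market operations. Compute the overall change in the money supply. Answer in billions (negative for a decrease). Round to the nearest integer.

Before: m₁ = 1 / (0.124) ≈ 8.0645, MB₁ = 592.2, so M₁ = 8.0645 × 592.2 = 4775.7969 billion.
After: m₂ = 1 / (0.205) ≈ 4.8780, MB₂ = 592.2 − 146.5 = 445.7, so M₂ = 4.8780 × 445.7 = 2174.1246 billion.
ΔM = M₂ − M₁ = 2174.1246 − 4775.7969 = -2601.6723 billion.

-2602 billion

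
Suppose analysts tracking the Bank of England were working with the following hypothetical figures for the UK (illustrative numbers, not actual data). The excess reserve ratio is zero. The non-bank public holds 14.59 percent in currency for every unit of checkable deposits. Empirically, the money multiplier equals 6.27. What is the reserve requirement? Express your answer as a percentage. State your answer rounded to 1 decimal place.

Using m = 6.27. Since m = (1 + c)/(c + rr + e), the denominator satisfies c + rr + e = (1 + c)/m = (1 + 0.1459) / 6.27 ≈ 0.182759.
With c = 0.1459 and e = 0, the reserve requirement is 0.182759 − 0.1459 − 0 = 0.036859.

3.7%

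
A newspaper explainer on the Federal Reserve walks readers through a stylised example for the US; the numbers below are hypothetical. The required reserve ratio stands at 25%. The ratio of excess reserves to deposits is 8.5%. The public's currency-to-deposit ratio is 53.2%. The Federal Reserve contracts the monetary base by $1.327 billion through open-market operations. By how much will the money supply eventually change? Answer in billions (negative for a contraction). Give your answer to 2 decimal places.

-2.34 billion

The money multiplier is m = (1 + c) / (rr + e + c) = (1 + 0.532) / (0.25 + 0.085 + 0.532) ≈ 1.7670.
The sale removes 1.327 billion of base, so ΔM = m × ΔMB = 1.7670 × (−1.327) ≈ -2.3448 billion.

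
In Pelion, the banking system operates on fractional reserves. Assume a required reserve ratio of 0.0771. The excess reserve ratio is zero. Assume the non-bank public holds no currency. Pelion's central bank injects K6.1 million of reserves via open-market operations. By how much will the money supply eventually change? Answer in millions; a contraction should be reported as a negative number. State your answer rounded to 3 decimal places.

The simple money multiplier is m = 1/rr = 1/0.0771 ≈ 12.97017.
An open-market purchase increases the monetary base by 6.1 million, so ΔM = m × ΔMB = 12.97017 × 6.1 ≈ 79.118 million.

K79.118 million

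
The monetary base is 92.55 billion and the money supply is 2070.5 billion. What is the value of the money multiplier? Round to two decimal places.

The money multiplier is m = M / MB = 2070.5 / 92.55 ≈ 22.37169.

22.37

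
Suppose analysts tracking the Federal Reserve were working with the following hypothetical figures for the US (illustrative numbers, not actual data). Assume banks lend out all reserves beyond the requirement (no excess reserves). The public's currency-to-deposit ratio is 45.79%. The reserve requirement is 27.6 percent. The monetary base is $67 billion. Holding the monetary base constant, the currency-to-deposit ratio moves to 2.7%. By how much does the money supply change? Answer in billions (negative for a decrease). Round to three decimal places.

$93.996 billion

Initially m₁ = (1 + 0.4579) / (0.276 + 0.4579) ≈ 1.986510, so M₁ = 1.986510 × 67 ≈ 133.0962 billion.
After the change m₂ = (1 + 0.027) / (0.276 + 0.027) ≈ 3.389439, so M₂ = 3.389439 × 67 ≈ 227.0924 billion.
ΔM = M₂ − M₁ = 227.0924 − 133.0962 = 93.9962 billion.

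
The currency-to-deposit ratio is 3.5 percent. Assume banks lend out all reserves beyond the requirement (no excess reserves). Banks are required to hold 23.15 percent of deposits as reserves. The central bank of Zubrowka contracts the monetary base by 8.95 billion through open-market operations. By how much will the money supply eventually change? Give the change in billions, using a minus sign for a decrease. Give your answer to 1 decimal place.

-34.8 billion

The money multiplier is m = (1 + c) / (rr + c) = (1 + 0.035) / (0.2315 + 0.035) ≈ 3.8837.
The sale removes 8.95 billion of base, so ΔM = m × ΔMB = 3.8837 × (−8.95) ≈ -34.7591 billion.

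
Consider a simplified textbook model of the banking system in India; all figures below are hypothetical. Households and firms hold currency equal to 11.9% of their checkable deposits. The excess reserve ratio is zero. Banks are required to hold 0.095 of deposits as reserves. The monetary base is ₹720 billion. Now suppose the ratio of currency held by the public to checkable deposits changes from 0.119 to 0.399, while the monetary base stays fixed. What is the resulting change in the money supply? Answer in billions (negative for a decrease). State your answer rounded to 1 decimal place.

-1725.8 billion

Initially m₁ = (1 + 0.119) / (0.095 + 0.119) ≈ 5.22897, so M₁ = 5.22897 × 720 = 3764.8584 billion.
After the change m₂ = (1 + 0.399) / (0.095 + 0.399) ≈ 2.83198, so M₂ = 2.83198 × 720 = 2039.0256 billion.
ΔM = M₂ − M₁ = 2039.0256 − 3764.8584 = -1725.8328 billion.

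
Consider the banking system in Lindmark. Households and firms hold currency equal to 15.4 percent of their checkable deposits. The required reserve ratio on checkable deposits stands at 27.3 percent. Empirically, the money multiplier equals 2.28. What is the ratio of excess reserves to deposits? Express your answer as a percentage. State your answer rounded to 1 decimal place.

7.9%

Using m = 2.28. Since m = (1 + c)/(c + rr + e), the denominator satisfies c + rr + e = (1 + c)/m = (1 + 0.154) / 2.28 ≈ 0.506140.
With c = 0.154 and rr = 0.273, the ratio of excess reserves to deposits is 0.506140 − 0.154 − 0.273 = 0.07914.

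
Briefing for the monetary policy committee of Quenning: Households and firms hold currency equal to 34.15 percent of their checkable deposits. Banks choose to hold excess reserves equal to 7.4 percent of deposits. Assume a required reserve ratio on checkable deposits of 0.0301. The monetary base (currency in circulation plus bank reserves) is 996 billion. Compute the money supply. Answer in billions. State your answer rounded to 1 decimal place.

The money multiplier is m = (1 + c) / (rr + e + c) = (1 + 0.3415) / (0.0301 + 0.074 + 0.3415) ≈ 3.01055.
So M = m × MB = 3.01055 × 996 = 2998.5078 billion.

2998.5 billion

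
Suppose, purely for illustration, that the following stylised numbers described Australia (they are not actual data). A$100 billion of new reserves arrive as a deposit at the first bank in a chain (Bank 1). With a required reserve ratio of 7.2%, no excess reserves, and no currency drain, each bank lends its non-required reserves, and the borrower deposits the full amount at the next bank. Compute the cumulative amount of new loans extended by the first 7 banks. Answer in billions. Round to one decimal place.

Bank i lends (1 − rr)^i of the original deposit: Bank 1 lends 100·0.9280 = 92.8000, Bank 2 lends 100·0.9280² = 86.1184, and so on.
Summing a geometric series: total = 100·[0.9280·(1 − 0.9280^7) / (1 − 0.9280)] ≈ 524.9629 billion.

A$525.0 billion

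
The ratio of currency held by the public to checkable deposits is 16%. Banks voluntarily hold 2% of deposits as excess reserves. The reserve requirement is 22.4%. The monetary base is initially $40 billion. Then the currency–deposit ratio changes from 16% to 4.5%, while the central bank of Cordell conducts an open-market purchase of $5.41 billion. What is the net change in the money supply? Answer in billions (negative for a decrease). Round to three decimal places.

Before: m₁ = (1 + 0.16) / (0.224 + 0.02 + 0.16) ≈ 2.871287, MB₁ = 40, so M₁ = 2.871287 × 40 ≈ 114.8515 billion.
After: m₂ = (1 + 0.045) / (0.224 + 0.02 + 0.045) ≈ 3.615917, MB₂ = 40 + 5.41 = 45.41, so M₂ = 3.615917 × 45.41 ≈ 164.1988 billion.
ΔM = M₂ − M₁ = 164.1988 − 114.8515 = 49.3473 billion.

$49.347 billion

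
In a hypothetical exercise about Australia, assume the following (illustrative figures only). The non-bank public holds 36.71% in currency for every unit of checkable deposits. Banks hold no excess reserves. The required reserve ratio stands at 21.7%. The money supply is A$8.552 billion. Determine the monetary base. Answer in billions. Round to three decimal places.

The money multiplier is m = (1 + c) / (rr + c) = (1 + 0.3671) / (0.217 + 0.3671) ≈ 2.34052.
MB = M / m = 8.552 / 2.34052 ≈ 3.6539 billion.

A$3.654 billion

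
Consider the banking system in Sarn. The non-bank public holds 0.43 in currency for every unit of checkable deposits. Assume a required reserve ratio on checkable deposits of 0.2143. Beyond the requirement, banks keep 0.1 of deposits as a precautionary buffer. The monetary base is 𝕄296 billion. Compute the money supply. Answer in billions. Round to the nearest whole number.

𝕄569 billion

The money multiplier is m = (1 + c) / (rr + e + c) = (1 + 0.43) / (0.2143 + 0.1 + 0.43) ≈ 1.9213.
So M = m × MB = 1.9213 × 296 = 568.7048 billion.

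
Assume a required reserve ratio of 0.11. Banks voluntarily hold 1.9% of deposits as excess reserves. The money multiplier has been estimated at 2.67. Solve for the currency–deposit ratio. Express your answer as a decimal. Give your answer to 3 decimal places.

0.393

Using m = 2.67. From m = (1 + c)/(c + rr + e), rearranging gives 1 + c = m·(c + rr + e), so c·(1 − m) = m·(rr + e) − 1.
Hence c = [m·(rr + e) − 1]/(1 − m) = [2.67 × (0.11 + 0.019) − 1] / (1 − 2.67) ≈ 0.392557.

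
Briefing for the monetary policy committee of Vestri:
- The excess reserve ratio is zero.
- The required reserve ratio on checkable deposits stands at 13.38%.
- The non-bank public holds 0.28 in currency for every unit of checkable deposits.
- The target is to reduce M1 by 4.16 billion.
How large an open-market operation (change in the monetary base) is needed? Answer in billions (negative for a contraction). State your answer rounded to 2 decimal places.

The money multiplier is m = (1 + c) / (rr + c) = (1 + 0.28) / (0.1338 + 0.28) ≈ 3.0933.
ΔMB = ΔM / m = (−4.16) / 3.0933 ≈ -1.3448 billion.

-1.34 billion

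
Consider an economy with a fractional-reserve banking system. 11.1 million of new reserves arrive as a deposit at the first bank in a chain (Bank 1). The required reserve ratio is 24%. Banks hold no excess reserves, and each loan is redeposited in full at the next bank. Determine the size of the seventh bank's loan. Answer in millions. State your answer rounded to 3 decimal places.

1.626 million

Each bank lends a fraction (1 − rr) = 0.7600 of the deposit it receives, so Bank 7 receives 11.1·0.7600^6 and lends 11.1·0.7600^7 ≈ 1.6256 million.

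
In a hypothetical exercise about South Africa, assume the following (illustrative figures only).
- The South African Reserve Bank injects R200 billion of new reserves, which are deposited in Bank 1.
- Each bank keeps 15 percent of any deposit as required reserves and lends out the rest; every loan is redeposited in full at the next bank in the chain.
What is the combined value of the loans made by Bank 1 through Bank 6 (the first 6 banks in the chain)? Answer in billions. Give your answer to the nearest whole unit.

R706 billion

Bank i lends (1 − rr)^i of the original deposit: Bank 1 lends 200·0.8500 = 170.0000, Bank 2 lends 200·0.8500² = 144.5000, and so on.
Summing a geometric series: total = 200·[0.8500·(1 − 0.8500^6) / (1 − 0.8500)] ≈ 705.8972 billion.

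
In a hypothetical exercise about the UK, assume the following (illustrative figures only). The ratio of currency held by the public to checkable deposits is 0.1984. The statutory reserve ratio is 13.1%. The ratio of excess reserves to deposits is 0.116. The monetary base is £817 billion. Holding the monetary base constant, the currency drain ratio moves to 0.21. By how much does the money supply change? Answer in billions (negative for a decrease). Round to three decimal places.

-35.060 billion

Initially m₁ = (1 + 0.1984) / (0.131 + 0.116 + 0.1984) ≈ 2.6906152, so M₁ = 2.6906152 × 817 ≈ 2198.2326 billion.
After the change m₂ = (1 + 0.21) / (0.131 + 0.116 + 0.21) ≈ 2.6477024, so M₂ = 2.6477024 × 817 ≈ 2163.1729 billion.
ΔM = M₂ − M₁ = 2163.1729 − 2198.2326 = -35.0597 billion.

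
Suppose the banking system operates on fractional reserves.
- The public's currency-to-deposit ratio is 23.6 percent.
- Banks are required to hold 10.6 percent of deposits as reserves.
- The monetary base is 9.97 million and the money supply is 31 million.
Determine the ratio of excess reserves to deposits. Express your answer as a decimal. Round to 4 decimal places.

Using m = M/MB = 31/9.97 ≈ 3.109328. Since m = (1 + c)/(c + rr + e), the denominator satisfies c + rr + e = (1 + c)/m = (1 + 0.236) / 3.109328 ≈ 0.397514.
With c = 0.236 and rr = 0.106, the ratio of excess reserves to deposits is 0.397514 − 0.236 − 0.106 = 0.055514.

0.0555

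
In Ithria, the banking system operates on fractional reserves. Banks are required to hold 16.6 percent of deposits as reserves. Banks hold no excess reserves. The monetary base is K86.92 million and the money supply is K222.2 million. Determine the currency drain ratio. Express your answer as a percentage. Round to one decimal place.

37.0%

Using m = M/MB = 222.2/86.92 ≈ 2.556374. From m = (1 + c)/(c + rr + e), rearranging gives 1 + c = m·(c + rr + e), so c·(1 − m) = m·(rr + e) − 1.
Hence c = [m·(rr + e) − 1]/(1 − m) = [2.556374 × (0.166 + 0) − 1] / (1 − 2.556374) ≈ 0.369861.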